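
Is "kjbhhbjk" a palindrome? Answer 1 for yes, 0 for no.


Input: kjbhhbjk
Reversed: kjbhhbjk
  Compare pos 0 ('k') with pos 7 ('k'): match
  Compare pos 1 ('j') with pos 6 ('j'): match
  Compare pos 2 ('b') with pos 5 ('b'): match
  Compare pos 3 ('h') with pos 4 ('h'): match
Result: palindrome

1


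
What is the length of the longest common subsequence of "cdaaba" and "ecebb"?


LCS of "cdaaba" and "ecebb"
DP table:
           e    c    e    b    b
      0    0    0    0    0    0
  c   0    0    1    1    1    1
  d   0    0    1    1    1    1
  a   0    0    1    1    1    1
  a   0    0    1    1    1    1
  b   0    0    1    1    2    2
  a   0    0    1    1    2    2
LCS length = dp[6][5] = 2

2


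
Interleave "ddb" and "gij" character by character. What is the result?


Interleaving "ddb" and "gij":
  Position 0: 'd' from first, 'g' from second => "dg"
  Position 1: 'd' from first, 'i' from second => "di"
  Position 2: 'b' from first, 'j' from second => "bj"
Result: dgdibj

dgdibj


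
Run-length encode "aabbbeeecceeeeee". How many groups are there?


Input: aabbbeeecceeeeee
Scanning for consecutive runs:
  Group 1: 'a' x 2 (positions 0-1)
  Group 2: 'b' x 3 (positions 2-4)
  Group 3: 'e' x 3 (positions 5-7)
  Group 4: 'c' x 2 (positions 8-9)
  Group 5: 'e' x 6 (positions 10-15)
Total groups: 5

5


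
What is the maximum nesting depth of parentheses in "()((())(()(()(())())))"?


Input: "()((())(()(()(())())))"
Tracking depth:
  Position 0 '(': depth becomes 1
  Position 1 ')': depth becomes 0
  Position 2 '(': depth becomes 1
  Position 3 '(': depth becomes 2
  Position 4 '(': depth becomes 3
  Position 5 ')': depth becomes 2
  Position 6 ')': depth becomes 1
  Position 7 '(': depth becomes 2
  Position 8 '(': depth becomes 3
  Position 9 ')': depth becomes 2
  Position 10 '(': depth becomes 3
  Position 11 '(': depth becomes 4
  Position 12 ')': depth becomes 3
  Position 13 '(': depth becomes 4
  Position 14 '(': depth becomes 5
  Position 15 ')': depth becomes 4
  Position 16 ')': depth becomes 3
  Position 17 '(': depth becomes 4
  Position 18 ')': depth becomes 3
  Position 19 ')': depth becomes 2
  Position 20 ')': depth becomes 1
  Position 21 ')': depth becomes 0
Maximum depth reached: 5

5


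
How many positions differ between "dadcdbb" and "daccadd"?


Comparing "dadcdbb" and "daccadd" position by position:
  Position 0: 'd' vs 'd' => same
  Position 1: 'a' vs 'a' => same
  Position 2: 'd' vs 'c' => DIFFER
  Position 3: 'c' vs 'c' => same
  Position 4: 'd' vs 'a' => DIFFER
  Position 5: 'b' vs 'd' => DIFFER
  Position 6: 'b' vs 'd' => DIFFER
Positions that differ: 4

4


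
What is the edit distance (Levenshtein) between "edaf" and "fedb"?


Computing edit distance: "edaf" -> "fedb"
DP table:
           f    e    d    b
      0    1    2    3    4
  e   1    1    1    2    3
  d   2    2    2    1    2
  a   3    3    3    2    2
  f   4    3    4    3    3
Edit distance = dp[4][4] = 3

3


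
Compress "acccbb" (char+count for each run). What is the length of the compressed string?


Input: acccbb
Runs:
  'a' x 1 => "a1"
  'c' x 3 => "c3"
  'b' x 2 => "b2"
Compressed: "a1c3b2"
Compressed length: 6

6


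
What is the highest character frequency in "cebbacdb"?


Input: cebbacdb
Character counts:
  'a': 1
  'b': 3
  'c': 2
  'd': 1
  'e': 1
Maximum frequency: 3

3


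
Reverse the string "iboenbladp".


Input: iboenbladp
Reading characters right to left:
  Position 9: 'p'
  Position 8: 'd'
  Position 7: 'a'
  Position 6: 'l'
  Position 5: 'b'
  Position 4: 'n'
  Position 3: 'e'
  Position 2: 'o'
  Position 1: 'b'
  Position 0: 'i'
Reversed: pdalbneobi

pdalbneobi


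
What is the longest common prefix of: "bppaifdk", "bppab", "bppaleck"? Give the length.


Words: bppaifdk, bppab, bppaleck
  Position 0: all 'b' => match
  Position 1: all 'p' => match
  Position 2: all 'p' => match
  Position 3: all 'a' => match
  Position 4: ('i', 'b', 'l') => mismatch, stop
LCP = "bppa" (length 4)

4


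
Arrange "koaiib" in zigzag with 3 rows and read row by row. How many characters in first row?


Zigzag "koaiib" into 3 rows:
Placing characters:
  'k' => row 0
  'o' => row 1
  'a' => row 2
  'i' => row 1
  'i' => row 0
  'b' => row 1
Rows:
  Row 0: "ki"
  Row 1: "oib"
  Row 2: "a"
First row length: 2

2


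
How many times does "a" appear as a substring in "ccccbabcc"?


Searching for "a" in "ccccbabcc"
Scanning each position:
  Position 0: "c" => no
  Position 1: "c" => no
  Position 2: "c" => no
  Position 3: "c" => no
  Position 4: "b" => no
  Position 5: "a" => MATCH
  Position 6: "b" => no
  Position 7: "c" => no
  Position 8: "c" => no
Total occurrences: 1

1


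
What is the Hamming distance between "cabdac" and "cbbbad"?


Comparing "cabdac" and "cbbbad" position by position:
  Position 0: 'c' vs 'c' => same
  Position 1: 'a' vs 'b' => differ
  Position 2: 'b' vs 'b' => same
  Position 3: 'd' vs 'b' => differ
  Position 4: 'a' vs 'a' => same
  Position 5: 'c' vs 'd' => differ
Total differences (Hamming distance): 3

3


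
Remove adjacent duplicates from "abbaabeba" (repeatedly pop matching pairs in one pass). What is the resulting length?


Input: abbaabeba
Stack-based adjacent duplicate removal:
  Read 'a': push. Stack: a
  Read 'b': push. Stack: ab
  Read 'b': matches stack top 'b' => pop. Stack: a
  Read 'a': matches stack top 'a' => pop. Stack: (empty)
  Read 'a': push. Stack: a
  Read 'b': push. Stack: ab
  Read 'e': push. Stack: abe
  Read 'b': push. Stack: abeb
  Read 'a': push. Stack: abeba
Final stack: "abeba" (length 5)

5


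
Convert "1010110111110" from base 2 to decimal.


Input: "1010110111110" in base 2
Positional expansion:
  Digit '1' (value 1) x 2^12 = 4096
  Digit '0' (value 0) x 2^11 = 0
  Digit '1' (value 1) x 2^10 = 1024
  Digit '0' (value 0) x 2^9 = 0
  Digit '1' (value 1) x 2^8 = 256
  Digit '1' (value 1) x 2^7 = 128
  Digit '0' (value 0) x 2^6 = 0
  Digit '1' (value 1) x 2^5 = 32
  Digit '1' (value 1) x 2^4 = 16
  Digit '1' (value 1) x 2^3 = 8
  Digit '1' (value 1) x 2^2 = 4
  Digit '1' (value 1) x 2^1 = 2
  Digit '0' (value 0) x 2^0 = 0
Sum = 5566

5566


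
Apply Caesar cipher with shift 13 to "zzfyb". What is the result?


Caesar cipher: shift "zzfyb" by 13
  'z' (pos 25) + 13 = pos 12 = 'm'
  'z' (pos 25) + 13 = pos 12 = 'm'
  'f' (pos 5) + 13 = pos 18 = 's'
  'y' (pos 24) + 13 = pos 11 = 'l'
  'b' (pos 1) + 13 = pos 14 = 'o'
Result: mmslo

mmslo


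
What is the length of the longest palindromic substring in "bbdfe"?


Input: "bbdfe"
Checking substrings for palindromes:
  [0:2] "bb" (len 2) => palindrome
Longest palindromic substring: "bb" with length 2

2


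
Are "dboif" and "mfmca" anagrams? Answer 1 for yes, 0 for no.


Strings: "dboif", "mfmca"
Sorted first:  bdfio
Sorted second: acfmm
Differ at position 0: 'b' vs 'a' => not anagrams

0


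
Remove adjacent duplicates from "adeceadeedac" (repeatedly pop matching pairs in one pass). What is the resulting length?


Input: adeceadeedac
Stack-based adjacent duplicate removal:
  Read 'a': push. Stack: a
  Read 'd': push. Stack: ad
  Read 'e': push. Stack: ade
  Read 'c': push. Stack: adec
  Read 'e': push. Stack: adece
  Read 'a': push. Stack: adecea
  Read 'd': push. Stack: adecead
  Read 'e': push. Stack: adeceade
  Read 'e': matches stack top 'e' => pop. Stack: adecead
  Read 'd': matches stack top 'd' => pop. Stack: adecea
  Read 'a': matches stack top 'a' => pop. Stack: adece
  Read 'c': push. Stack: adecec
Final stack: "adecec" (length 6)

6


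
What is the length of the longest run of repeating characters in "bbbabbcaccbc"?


Input: "bbbabbcaccbc"
Scanning for longest run:
  Position 1 ('b'): continues run of 'b', length=2
  Position 2 ('b'): continues run of 'b', length=3
  Position 3 ('a'): new char, reset run to 1
  Position 4 ('b'): new char, reset run to 1
  Position 5 ('b'): continues run of 'b', length=2
  Position 6 ('c'): new char, reset run to 1
  Position 7 ('a'): new char, reset run to 1
  Position 8 ('c'): new char, reset run to 1
  Position 9 ('c'): continues run of 'c', length=2
  Position 10 ('b'): new char, reset run to 1
  Position 11 ('c'): new char, reset run to 1
Longest run: 'b' with length 3

3


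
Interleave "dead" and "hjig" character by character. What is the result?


Interleaving "dead" and "hjig":
  Position 0: 'd' from first, 'h' from second => "dh"
  Position 1: 'e' from first, 'j' from second => "ej"
  Position 2: 'a' from first, 'i' from second => "ai"
  Position 3: 'd' from first, 'g' from second => "dg"
Result: dhejaidg

dhejaidg


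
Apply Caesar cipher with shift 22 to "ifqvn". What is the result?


Caesar cipher: shift "ifqvn" by 22
  'i' (pos 8) + 22 = pos 4 = 'e'
  'f' (pos 5) + 22 = pos 1 = 'b'
  'q' (pos 16) + 22 = pos 12 = 'm'
  'v' (pos 21) + 22 = pos 17 = 'r'
  'n' (pos 13) + 22 = pos 9 = 'j'
Result: ebmrj

ebmrj


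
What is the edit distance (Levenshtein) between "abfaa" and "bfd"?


Computing edit distance: "abfaa" -> "bfd"
DP table:
           b    f    d
      0    1    2    3
  a   1    1    2    3
  b   2    1    2    3
  f   3    2    1    2
  a   4    3    2    2
  a   5    4    3    3
Edit distance = dp[5][3] = 3

3


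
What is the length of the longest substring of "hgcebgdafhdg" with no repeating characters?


Input: "hgcebgdafhdg"
Sliding window (track last position of each char):
  Position 0 ('h'): window [0,0] length 1 -- new best
  Position 1 ('g'): window [0,1] length 2 -- new best
  Position 2 ('c'): window [0,2] length 3 -- new best
  Position 3 ('e'): window [0,3] length 4 -- new best
  Position 4 ('b'): window [0,4] length 5 -- new best
  Position 5 ('g'): repeat (last at 1), move window start to 2
  Position 5 ('g'): window [2,5] length 4
  Position 6 ('d'): window [2,6] length 5
  Position 7 ('a'): window [2,7] length 6 -- new best
  Position 8 ('f'): window [2,8] length 7 -- new best
  Position 9 ('h'): window [2,9] length 8 -- new best
  Position 10 ('d'): repeat (last at 6), move window start to 7
  Position 10 ('d'): window [7,10] length 4
  Position 11 ('g'): window [7,11] length 5
Longest substring with no repeats: "cebgdafh" with length 8

8


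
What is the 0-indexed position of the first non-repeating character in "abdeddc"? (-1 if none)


Input: abdeddc
Character frequencies:
  'a': 1
  'b': 1
  'c': 1
  'd': 3
  'e': 1
Scanning left to right for freq == 1:
  Position 0 ('a'): unique! => answer = 0

0


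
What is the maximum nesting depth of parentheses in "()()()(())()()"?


Input: "()()()(())()()"
Tracking depth:
  Position 0 '(': depth becomes 1
  Position 1 ')': depth becomes 0
  Position 2 '(': depth becomes 1
  Position 3 ')': depth becomes 0
  Position 4 '(': depth becomes 1
  Position 5 ')': depth becomes 0
  Position 6 '(': depth becomes 1
  Position 7 '(': depth becomes 2
  Position 8 ')': depth becomes 1
  Position 9 ')': depth becomes 0
  Position 10 '(': depth becomes 1
  Position 11 ')': depth becomes 0
  Position 12 '(': depth becomes 1
  Position 13 ')': depth becomes 0
Maximum depth reached: 2

2


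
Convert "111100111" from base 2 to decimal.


Input: "111100111" in base 2
Positional expansion:
  Digit '1' (value 1) x 2^8 = 256
  Digit '1' (value 1) x 2^7 = 128
  Digit '1' (value 1) x 2^6 = 64
  Digit '1' (value 1) x 2^5 = 32
  Digit '0' (value 0) x 2^4 = 0
  Digit '0' (value 0) x 2^3 = 0
  Digit '1' (value 1) x 2^2 = 4
  Digit '1' (value 1) x 2^1 = 2
  Digit '1' (value 1) x 2^0 = 1
Sum = 487

487


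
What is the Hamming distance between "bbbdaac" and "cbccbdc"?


Comparing "bbbdaac" and "cbccbdc" position by position:
  Position 0: 'b' vs 'c' => differ
  Position 1: 'b' vs 'b' => same
  Position 2: 'b' vs 'c' => differ
  Position 3: 'd' vs 'c' => differ
  Position 4: 'a' vs 'b' => differ
  Position 5: 'a' vs 'd' => differ
  Position 6: 'c' vs 'c' => same
Total differences (Hamming distance): 5

5


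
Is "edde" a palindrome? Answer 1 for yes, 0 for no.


Input: edde
Reversed: edde
  Compare pos 0 ('e') with pos 3 ('e'): match
  Compare pos 1 ('d') with pos 2 ('d'): match
Result: palindrome

1


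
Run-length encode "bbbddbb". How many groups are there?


Input: bbbddbb
Scanning for consecutive runs:
  Group 1: 'b' x 3 (positions 0-2)
  Group 2: 'd' x 2 (positions 3-4)
  Group 3: 'b' x 2 (positions 5-6)
Total groups: 3

3


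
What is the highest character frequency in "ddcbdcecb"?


Input: ddcbdcecb
Character counts:
  'b': 2
  'c': 3
  'd': 3
  'e': 1
Maximum frequency: 3

3


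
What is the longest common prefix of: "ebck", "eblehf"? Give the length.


Words: ebck, eblehf
  Position 0: all 'e' => match
  Position 1: all 'b' => match
  Position 2: ('c', 'l') => mismatch, stop
LCP = "eb" (length 2)

2


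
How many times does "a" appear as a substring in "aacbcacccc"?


Searching for "a" in "aacbcacccc"
Scanning each position:
  Position 0: "a" => MATCH
  Position 1: "a" => MATCH
  Position 2: "c" => no
  Position 3: "b" => no
  Position 4: "c" => no
  Position 5: "a" => MATCH
  Position 6: "c" => no
  Position 7: "c" => no
  Position 8: "c" => no
  Position 9: "c" => no
Total occurrences: 3

3


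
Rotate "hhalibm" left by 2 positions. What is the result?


Input: "hhalibm", rotate left by 2
First 2 characters: "hh"
Remaining characters: "alibm"
Concatenate remaining + first: "alibm" + "hh" = "alibmhh"

alibmhh


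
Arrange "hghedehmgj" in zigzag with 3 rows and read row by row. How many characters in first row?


Zigzag "hghedehmgj" into 3 rows:
Placing characters:
  'h' => row 0
  'g' => row 1
  'h' => row 2
  'e' => row 1
  'd' => row 0
  'e' => row 1
  'h' => row 2
  'm' => row 1
  'g' => row 0
  'j' => row 1
Rows:
  Row 0: "hdg"
  Row 1: "geemj"
  Row 2: "hh"
First row length: 3

3


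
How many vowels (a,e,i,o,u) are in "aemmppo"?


Input: aemmppo
Checking each character:
  'a' at position 0: vowel (running total: 1)
  'e' at position 1: vowel (running total: 2)
  'm' at position 2: consonant
  'm' at position 3: consonant
  'p' at position 4: consonant
  'p' at position 5: consonant
  'o' at position 6: vowel (running total: 3)
Total vowels: 3

3


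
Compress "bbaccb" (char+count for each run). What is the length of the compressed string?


Input: bbaccb
Runs:
  'b' x 2 => "b2"
  'a' x 1 => "a1"
  'c' x 2 => "c2"
  'b' x 1 => "b1"
Compressed: "b2a1c2b1"
Compressed length: 8

8


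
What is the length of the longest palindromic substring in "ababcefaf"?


Input: "ababcefaf"
Checking substrings for palindromes:
  [0:3] "aba" (len 3) => palindrome
  [1:4] "bab" (len 3) => palindrome
  [6:9] "faf" (len 3) => palindrome
Longest palindromic substring: "aba" with length 3

3


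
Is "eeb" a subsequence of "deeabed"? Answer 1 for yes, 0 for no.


Check if "eeb" is a subsequence of "deeabed"
Greedy scan:
  Position 0 ('d'): no match needed
  Position 1 ('e'): matches sub[0] = 'e'
  Position 2 ('e'): matches sub[1] = 'e'
  Position 3 ('a'): no match needed
  Position 4 ('b'): matches sub[2] = 'b'
  Position 5 ('e'): no match needed
  Position 6 ('d'): no match needed
All 3 characters matched => is a subsequence

1


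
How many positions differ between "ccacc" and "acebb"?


Comparing "ccacc" and "acebb" position by position:
  Position 0: 'c' vs 'a' => DIFFER
  Position 1: 'c' vs 'c' => same
  Position 2: 'a' vs 'e' => DIFFER
  Position 3: 'c' vs 'b' => DIFFER
  Position 4: 'c' vs 'b' => DIFFER
Positions that differ: 4

4


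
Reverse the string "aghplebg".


Input: aghplebg
Reading characters right to left:
  Position 7: 'g'
  Position 6: 'b'
  Position 5: 'e'
  Position 4: 'l'
  Position 3: 'p'
  Position 2: 'h'
  Position 1: 'g'
  Position 0: 'a'
Reversed: gbelphga

gbelphga


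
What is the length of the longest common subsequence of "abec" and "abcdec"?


LCS of "abec" and "abcdec"
DP table:
           a    b    c    d    e    c
      0    0    0    0    0    0    0
  a   0    1    1    1    1    1    1
  b   0    1    2    2    2    2    2
  e   0    1    2    2    2    3    3
  c   0    1    2    3    3    3    4
LCS length = dp[4][6] = 4

4


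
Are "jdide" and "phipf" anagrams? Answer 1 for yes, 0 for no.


Strings: "jdide", "phipf"
Sorted first:  ddeij
Sorted second: fhipp
Differ at position 0: 'd' vs 'f' => not anagrams

0


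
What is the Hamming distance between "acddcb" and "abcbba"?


Comparing "acddcb" and "abcbba" position by position:
  Position 0: 'a' vs 'a' => same
  Position 1: 'c' vs 'b' => differ
  Position 2: 'd' vs 'c' => differ
  Position 3: 'd' vs 'b' => differ
  Position 4: 'c' vs 'b' => differ
  Position 5: 'b' vs 'a' => differ
Total differences (Hamming distance): 5

5


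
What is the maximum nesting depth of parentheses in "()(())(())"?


Input: "()(())(())"
Tracking depth:
  Position 0 '(': depth becomes 1
  Position 1 ')': depth becomes 0
  Position 2 '(': depth becomes 1
  Position 3 '(': depth becomes 2
  Position 4 ')': depth becomes 1
  Position 5 ')': depth becomes 0
  Position 6 '(': depth becomes 1
  Position 7 '(': depth becomes 2
  Position 8 ')': depth becomes 1
  Position 9 ')': depth becomes 0
Maximum depth reached: 2

2


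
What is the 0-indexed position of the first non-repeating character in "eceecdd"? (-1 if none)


Input: eceecdd
Character frequencies:
  'c': 2
  'd': 2
  'e': 3
Scanning left to right for freq == 1:
  Position 0 ('e'): freq=3, skip
  Position 1 ('c'): freq=2, skip
  Position 2 ('e'): freq=3, skip
  Position 3 ('e'): freq=3, skip
  Position 4 ('c'): freq=2, skip
  Position 5 ('d'): freq=2, skip
  Position 6 ('d'): freq=2, skip
  No unique character found => answer = -1

-1


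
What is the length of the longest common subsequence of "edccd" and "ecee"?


LCS of "edccd" and "ecee"
DP table:
           e    c    e    e
      0    0    0    0    0
  e   0    1    1    1    1
  d   0    1    1    1    1
  c   0    1    2    2    2
  c   0    1    2    2    2
  d   0    1    2    2    2
LCS length = dp[5][4] = 2

2


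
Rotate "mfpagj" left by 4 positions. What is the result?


Input: "mfpagj", rotate left by 4
First 4 characters: "mfpa"
Remaining characters: "gj"
Concatenate remaining + first: "gj" + "mfpa" = "gjmfpa"

gjmfpa


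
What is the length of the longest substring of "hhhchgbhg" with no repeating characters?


Input: "hhhchgbhg"
Sliding window (track last position of each char):
  Position 0 ('h'): window [0,0] length 1 -- new best
  Position 1 ('h'): repeat (last at 0), move window start to 1
  Position 1 ('h'): window [1,1] length 1
  Position 2 ('h'): repeat (last at 1), move window start to 2
  Position 2 ('h'): window [2,2] length 1
  Position 3 ('c'): window [2,3] length 2 -- new best
  Position 4 ('h'): repeat (last at 2), move window start to 3
  Position 4 ('h'): window [3,4] length 2
  Position 5 ('g'): window [3,5] length 3 -- new best
  Position 6 ('b'): window [3,6] length 4 -- new best
  Position 7 ('h'): repeat (last at 4), move window start to 5
  Position 7 ('h'): window [5,7] length 3
  Position 8 ('g'): repeat (last at 5), move window start to 6
  Position 8 ('g'): window [6,8] length 3
Longest substring with no repeats: "chgb" with length 4

4


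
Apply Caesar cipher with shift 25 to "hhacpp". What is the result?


Caesar cipher: shift "hhacpp" by 25
  'h' (pos 7) + 25 = pos 6 = 'g'
  'h' (pos 7) + 25 = pos 6 = 'g'
  'a' (pos 0) + 25 = pos 25 = 'z'
  'c' (pos 2) + 25 = pos 1 = 'b'
  'p' (pos 15) + 25 = pos 14 = 'o'
  'p' (pos 15) + 25 = pos 14 = 'o'
Result: ggzboo

ggzboo


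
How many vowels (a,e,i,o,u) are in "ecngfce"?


Input: ecngfce
Checking each character:
  'e' at position 0: vowel (running total: 1)
  'c' at position 1: consonant
  'n' at position 2: consonant
  'g' at position 3: consonant
  'f' at position 4: consonant
  'c' at position 5: consonant
  'e' at position 6: vowel (running total: 2)
Total vowels: 2

2


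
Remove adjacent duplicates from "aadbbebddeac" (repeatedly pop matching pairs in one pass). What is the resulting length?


Input: aadbbebddeac
Stack-based adjacent duplicate removal:
  Read 'a': push. Stack: a
  Read 'a': matches stack top 'a' => pop. Stack: (empty)
  Read 'd': push. Stack: d
  Read 'b': push. Stack: db
  Read 'b': matches stack top 'b' => pop. Stack: d
  Read 'e': push. Stack: de
  Read 'b': push. Stack: deb
  Read 'd': push. Stack: debd
  Read 'd': matches stack top 'd' => pop. Stack: deb
  Read 'e': push. Stack: debe
  Read 'a': push. Stack: debea
  Read 'c': push. Stack: debeac
Final stack: "debeac" (length 6)

6


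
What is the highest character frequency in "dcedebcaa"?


Input: dcedebcaa
Character counts:
  'a': 2
  'b': 1
  'c': 2
  'd': 2
  'e': 2
Maximum frequency: 2

2


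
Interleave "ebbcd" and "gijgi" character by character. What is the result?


Interleaving "ebbcd" and "gijgi":
  Position 0: 'e' from first, 'g' from second => "eg"
  Position 1: 'b' from first, 'i' from second => "bi"
  Position 2: 'b' from first, 'j' from second => "bj"
  Position 3: 'c' from first, 'g' from second => "cg"
  Position 4: 'd' from first, 'i' from second => "di"
Result: egbibjcgdi

egbibjcgdi


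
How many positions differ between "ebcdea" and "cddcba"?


Comparing "ebcdea" and "cddcba" position by position:
  Position 0: 'e' vs 'c' => DIFFER
  Position 1: 'b' vs 'd' => DIFFER
  Position 2: 'c' vs 'd' => DIFFER
  Position 3: 'd' vs 'c' => DIFFER
  Position 4: 'e' vs 'b' => DIFFER
  Position 5: 'a' vs 'a' => same
Positions that differ: 5

5


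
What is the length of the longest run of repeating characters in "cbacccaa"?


Input: "cbacccaa"
Scanning for longest run:
  Position 1 ('b'): new char, reset run to 1
  Position 2 ('a'): new char, reset run to 1
  Position 3 ('c'): new char, reset run to 1
  Position 4 ('c'): continues run of 'c', length=2
  Position 5 ('c'): continues run of 'c', length=3
  Position 6 ('a'): new char, reset run to 1
  Position 7 ('a'): continues run of 'a', length=2
Longest run: 'c' with length 3

3


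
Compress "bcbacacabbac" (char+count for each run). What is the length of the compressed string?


Input: bcbacacabbac
Runs:
  'b' x 1 => "b1"
  'c' x 1 => "c1"
  'b' x 1 => "b1"
  'a' x 1 => "a1"
  'c' x 1 => "c1"
  'a' x 1 => "a1"
  'c' x 1 => "c1"
  'a' x 1 => "a1"
  'b' x 2 => "b2"
  'a' x 1 => "a1"
  'c' x 1 => "c1"
Compressed: "b1c1b1a1c1a1c1a1b2a1c1"
Compressed length: 22

22


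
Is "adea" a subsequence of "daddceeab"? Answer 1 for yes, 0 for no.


Check if "adea" is a subsequence of "daddceeab"
Greedy scan:
  Position 0 ('d'): no match needed
  Position 1 ('a'): matches sub[0] = 'a'
  Position 2 ('d'): matches sub[1] = 'd'
  Position 3 ('d'): no match needed
  Position 4 ('c'): no match needed
  Position 5 ('e'): matches sub[2] = 'e'
  Position 6 ('e'): no match needed
  Position 7 ('a'): matches sub[3] = 'a'
  Position 8 ('b'): no match needed
All 4 characters matched => is a subsequence

1


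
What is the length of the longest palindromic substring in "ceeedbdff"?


Input: "ceeedbdff"
Checking substrings for palindromes:
  [1:4] "eee" (len 3) => palindrome
  [4:7] "dbd" (len 3) => palindrome
  [1:3] "ee" (len 2) => palindrome
  [2:4] "ee" (len 2) => palindrome
  [7:9] "ff" (len 2) => palindrome
Longest palindromic substring: "eee" with length 3

3


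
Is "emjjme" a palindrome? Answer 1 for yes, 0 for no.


Input: emjjme
Reversed: emjjme
  Compare pos 0 ('e') with pos 5 ('e'): match
  Compare pos 1 ('m') with pos 4 ('m'): match
  Compare pos 2 ('j') with pos 3 ('j'): match
Result: palindrome

1


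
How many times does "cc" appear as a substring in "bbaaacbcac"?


Searching for "cc" in "bbaaacbcac"
Scanning each position:
  Position 0: "bb" => no
  Position 1: "ba" => no
  Position 2: "aa" => no
  Position 3: "aa" => no
  Position 4: "ac" => no
  Position 5: "cb" => no
  Position 6: "bc" => no
  Position 7: "ca" => no
  Position 8: "ac" => no
Total occurrences: 0

0


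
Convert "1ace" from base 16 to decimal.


Input: "1ace" in base 16
Positional expansion:
  Digit '1' (value 1) x 16^3 = 4096
  Digit 'a' (value 10) x 16^2 = 2560
  Digit 'c' (value 12) x 16^1 = 192
  Digit 'e' (value 14) x 16^0 = 14
Sum = 6862

6862


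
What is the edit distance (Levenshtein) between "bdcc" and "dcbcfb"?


Computing edit distance: "bdcc" -> "dcbcfb"
DP table:
           d    c    b    c    f    b
      0    1    2    3    4    5    6
  b   1    1    2    2    3    4    5
  d   2    1    2    3    3    4    5
  c   3    2    1    2    3    4    5
  c   4    3    2    2    2    3    4
Edit distance = dp[4][6] = 4

4


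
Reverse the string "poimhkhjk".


Input: poimhkhjk
Reading characters right to left:
  Position 8: 'k'
  Position 7: 'j'
  Position 6: 'h'
  Position 5: 'k'
  Position 4: 'h'
  Position 3: 'm'
  Position 2: 'i'
  Position 1: 'o'
  Position 0: 'p'
Reversed: kjhkhmiop

kjhkhmiop


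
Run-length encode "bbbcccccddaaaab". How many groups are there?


Input: bbbcccccddaaaab
Scanning for consecutive runs:
  Group 1: 'b' x 3 (positions 0-2)
  Group 2: 'c' x 5 (positions 3-7)
  Group 3: 'd' x 2 (positions 8-9)
  Group 4: 'a' x 4 (positions 10-13)
  Group 5: 'b' x 1 (positions 14-14)
Total groups: 5

5


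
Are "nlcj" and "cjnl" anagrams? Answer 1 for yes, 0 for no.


Strings: "nlcj", "cjnl"
Sorted first:  cjln
Sorted second: cjln
Sorted forms match => anagrams

1


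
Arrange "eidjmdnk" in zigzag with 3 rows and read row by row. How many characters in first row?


Zigzag "eidjmdnk" into 3 rows:
Placing characters:
  'e' => row 0
  'i' => row 1
  'd' => row 2
  'j' => row 1
  'm' => row 0
  'd' => row 1
  'n' => row 2
  'k' => row 1
Rows:
  Row 0: "em"
  Row 1: "ijdk"
  Row 2: "dn"
First row length: 2

2


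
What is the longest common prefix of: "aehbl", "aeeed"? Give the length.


Words: aehbl, aeeed
  Position 0: all 'a' => match
  Position 1: all 'e' => match
  Position 2: ('h', 'e') => mismatch, stop
LCP = "ae" (length 2)

2


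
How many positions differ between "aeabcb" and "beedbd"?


Comparing "aeabcb" and "beedbd" position by position:
  Position 0: 'a' vs 'b' => DIFFER
  Position 1: 'e' vs 'e' => same
  Position 2: 'a' vs 'e' => DIFFER
  Position 3: 'b' vs 'd' => DIFFER
  Position 4: 'c' vs 'b' => DIFFER
  Position 5: 'b' vs 'd' => DIFFER
Positions that differ: 5

5


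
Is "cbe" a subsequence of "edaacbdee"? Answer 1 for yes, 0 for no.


Check if "cbe" is a subsequence of "edaacbdee"
Greedy scan:
  Position 0 ('e'): no match needed
  Position 1 ('d'): no match needed
  Position 2 ('a'): no match needed
  Position 3 ('a'): no match needed
  Position 4 ('c'): matches sub[0] = 'c'
  Position 5 ('b'): matches sub[1] = 'b'
  Position 6 ('d'): no match needed
  Position 7 ('e'): matches sub[2] = 'e'
  Position 8 ('e'): no match needed
All 3 characters matched => is a subsequence

1


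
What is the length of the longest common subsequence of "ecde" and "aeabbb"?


LCS of "ecde" and "aeabbb"
DP table:
           a    e    a    b    b    b
      0    0    0    0    0    0    0
  e   0    0    1    1    1    1    1
  c   0    0    1    1    1    1    1
  d   0    0    1    1    1    1    1
  e   0    0    1    1    1    1    1
LCS length = dp[4][6] = 1

1


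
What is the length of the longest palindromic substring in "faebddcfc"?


Input: "faebddcfc"
Checking substrings for palindromes:
  [6:9] "cfc" (len 3) => palindrome
  [4:6] "dd" (len 2) => palindrome
Longest palindromic substring: "cfc" with length 3

3


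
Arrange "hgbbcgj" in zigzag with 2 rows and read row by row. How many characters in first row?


Zigzag "hgbbcgj" into 2 rows:
Placing characters:
  'h' => row 0
  'g' => row 1
  'b' => row 0
  'b' => row 1
  'c' => row 0
  'g' => row 1
  'j' => row 0
Rows:
  Row 0: "hbcj"
  Row 1: "gbg"
First row length: 4

4


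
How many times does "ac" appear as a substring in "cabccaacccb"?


Searching for "ac" in "cabccaacccb"
Scanning each position:
  Position 0: "ca" => no
  Position 1: "ab" => no
  Position 2: "bc" => no
  Position 3: "cc" => no
  Position 4: "ca" => no
  Position 5: "aa" => no
  Position 6: "ac" => MATCH
  Position 7: "cc" => no
  Position 8: "cc" => no
  Position 9: "cb" => no
Total occurrences: 1

1


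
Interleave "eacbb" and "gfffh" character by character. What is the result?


Interleaving "eacbb" and "gfffh":
  Position 0: 'e' from first, 'g' from second => "eg"
  Position 1: 'a' from first, 'f' from second => "af"
  Position 2: 'c' from first, 'f' from second => "cf"
  Position 3: 'b' from first, 'f' from second => "bf"
  Position 4: 'b' from first, 'h' from second => "bh"
Result: egafcfbfbh

egafcfbfbh


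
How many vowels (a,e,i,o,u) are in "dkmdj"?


Input: dkmdj
Checking each character:
  'd' at position 0: consonant
  'k' at position 1: consonant
  'm' at position 2: consonant
  'd' at position 3: consonant
  'j' at position 4: consonant
Total vowels: 0

0


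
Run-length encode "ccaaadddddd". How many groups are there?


Input: ccaaadddddd
Scanning for consecutive runs:
  Group 1: 'c' x 2 (positions 0-1)
  Group 2: 'a' x 3 (positions 2-4)
  Group 3: 'd' x 6 (positions 5-10)
Total groups: 3

3


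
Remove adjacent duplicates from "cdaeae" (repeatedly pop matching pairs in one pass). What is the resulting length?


Input: cdaeae
Stack-based adjacent duplicate removal:
  Read 'c': push. Stack: c
  Read 'd': push. Stack: cd
  Read 'a': push. Stack: cda
  Read 'e': push. Stack: cdae
  Read 'a': push. Stack: cdaea
  Read 'e': push. Stack: cdaeae
Final stack: "cdaeae" (length 6)

6


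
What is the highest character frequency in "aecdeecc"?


Input: aecdeecc
Character counts:
  'a': 1
  'c': 3
  'd': 1
  'e': 3
Maximum frequency: 3

3


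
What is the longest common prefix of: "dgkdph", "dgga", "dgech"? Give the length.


Words: dgkdph, dgga, dgech
  Position 0: all 'd' => match
  Position 1: all 'g' => match
  Position 2: ('k', 'g', 'e') => mismatch, stop
LCP = "dg" (length 2)

2


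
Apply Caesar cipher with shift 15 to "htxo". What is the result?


Caesar cipher: shift "htxo" by 15
  'h' (pos 7) + 15 = pos 22 = 'w'
  't' (pos 19) + 15 = pos 8 = 'i'
  'x' (pos 23) + 15 = pos 12 = 'm'
  'o' (pos 14) + 15 = pos 3 = 'd'
Result: wimd

wimd


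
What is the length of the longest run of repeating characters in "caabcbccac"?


Input: "caabcbccac"
Scanning for longest run:
  Position 1 ('a'): new char, reset run to 1
  Position 2 ('a'): continues run of 'a', length=2
  Position 3 ('b'): new char, reset run to 1
  Position 4 ('c'): new char, reset run to 1
  Position 5 ('b'): new char, reset run to 1
  Position 6 ('c'): new char, reset run to 1
  Position 7 ('c'): continues run of 'c', length=2
  Position 8 ('a'): new char, reset run to 1
  Position 9 ('c'): new char, reset run to 1
Longest run: 'a' with length 2

2


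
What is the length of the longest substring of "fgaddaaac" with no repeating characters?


Input: "fgaddaaac"
Sliding window (track last position of each char):
  Position 0 ('f'): window [0,0] length 1 -- new best
  Position 1 ('g'): window [0,1] length 2 -- new best
  Position 2 ('a'): window [0,2] length 3 -- new best
  Position 3 ('d'): window [0,3] length 4 -- new best
  Position 4 ('d'): repeat (last at 3), move window start to 4
  Position 4 ('d'): window [4,4] length 1
  Position 5 ('a'): window [4,5] length 2
  Position 6 ('a'): repeat (last at 5), move window start to 6
  Position 6 ('a'): window [6,6] length 1
  Position 7 ('a'): repeat (last at 6), move window start to 7
  Position 7 ('a'): window [7,7] length 1
  Position 8 ('c'): window [7,8] length 2
Longest substring with no repeats: "fgad" with length 4

4


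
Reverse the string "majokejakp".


Input: majokejakp
Reading characters right to left:
  Position 9: 'p'
  Position 8: 'k'
  Position 7: 'a'
  Position 6: 'j'
  Position 5: 'e'
  Position 4: 'k'
  Position 3: 'o'
  Position 2: 'j'
  Position 1: 'a'
  Position 0: 'm'
Reversed: pkajekojam

pkajekojam


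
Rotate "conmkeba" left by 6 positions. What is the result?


Input: "conmkeba", rotate left by 6
First 6 characters: "conmke"
Remaining characters: "ba"
Concatenate remaining + first: "ba" + "conmke" = "baconmke"

baconmke


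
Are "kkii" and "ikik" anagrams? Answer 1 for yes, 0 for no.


Strings: "kkii", "ikik"
Sorted first:  iikk
Sorted second: iikk
Sorted forms match => anagrams

1


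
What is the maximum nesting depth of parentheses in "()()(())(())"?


Input: "()()(())(())"
Tracking depth:
  Position 0 '(': depth becomes 1
  Position 1 ')': depth becomes 0
  Position 2 '(': depth becomes 1
  Position 3 ')': depth becomes 0
  Position 4 '(': depth becomes 1
  Position 5 '(': depth becomes 2
  Position 6 ')': depth becomes 1
  Position 7 ')': depth becomes 0
  Position 8 '(': depth becomes 1
  Position 9 '(': depth becomes 2
  Position 10 ')': depth becomes 1
  Position 11 ')': depth becomes 0
Maximum depth reached: 2

2


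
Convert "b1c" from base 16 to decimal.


Input: "b1c" in base 16
Positional expansion:
  Digit 'b' (value 11) x 16^2 = 2816
  Digit '1' (value 1) x 16^1 = 16
  Digit 'c' (value 12) x 16^0 = 12
Sum = 2844

2844


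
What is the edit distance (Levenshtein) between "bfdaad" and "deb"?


Computing edit distance: "bfdaad" -> "deb"
DP table:
           d    e    b
      0    1    2    3
  b   1    1    2    2
  f   2    2    2    3
  d   3    2    3    3
  a   4    3    3    4
  a   5    4    4    4
  d   6    5    5    5
Edit distance = dp[6][3] = 5

5


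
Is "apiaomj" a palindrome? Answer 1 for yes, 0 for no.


Input: apiaomj
Reversed: jmoaipa
  Compare pos 0 ('a') with pos 6 ('j'): MISMATCH
  Compare pos 1 ('p') with pos 5 ('m'): MISMATCH
  Compare pos 2 ('i') with pos 4 ('o'): MISMATCH
Result: not a palindrome

0


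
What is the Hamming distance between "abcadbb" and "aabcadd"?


Comparing "abcadbb" and "aabcadd" position by position:
  Position 0: 'a' vs 'a' => same
  Position 1: 'b' vs 'a' => differ
  Position 2: 'c' vs 'b' => differ
  Position 3: 'a' vs 'c' => differ
  Position 4: 'd' vs 'a' => differ
  Position 5: 'b' vs 'd' => differ
  Position 6: 'b' vs 'd' => differ
Total differences (Hamming distance): 6

6


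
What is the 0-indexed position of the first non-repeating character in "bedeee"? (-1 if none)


Input: bedeee
Character frequencies:
  'b': 1
  'd': 1
  'e': 4
Scanning left to right for freq == 1:
  Position 0 ('b'): unique! => answer = 0

0


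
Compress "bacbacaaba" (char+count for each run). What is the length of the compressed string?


Input: bacbacaaba
Runs:
  'b' x 1 => "b1"
  'a' x 1 => "a1"
  'c' x 1 => "c1"
  'b' x 1 => "b1"
  'a' x 1 => "a1"
  'c' x 1 => "c1"
  'a' x 2 => "a2"
  'b' x 1 => "b1"
  'a' x 1 => "a1"
Compressed: "b1a1c1b1a1c1a2b1a1"
Compressed length: 18

18


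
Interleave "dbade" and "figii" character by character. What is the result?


Interleaving "dbade" and "figii":
  Position 0: 'd' from first, 'f' from second => "df"
  Position 1: 'b' from first, 'i' from second => "bi"
  Position 2: 'a' from first, 'g' from second => "ag"
  Position 3: 'd' from first, 'i' from second => "di"
  Position 4: 'e' from first, 'i' from second => "ei"
Result: dfbiagdiei

dfbiagdiei


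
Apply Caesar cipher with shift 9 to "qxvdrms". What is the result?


Caesar cipher: shift "qxvdrms" by 9
  'q' (pos 16) + 9 = pos 25 = 'z'
  'x' (pos 23) + 9 = pos 6 = 'g'
  'v' (pos 21) + 9 = pos 4 = 'e'
  'd' (pos 3) + 9 = pos 12 = 'm'
  'r' (pos 17) + 9 = pos 0 = 'a'
  'm' (pos 12) + 9 = pos 21 = 'v'
  's' (pos 18) + 9 = pos 1 = 'b'
Result: zgemavb

zgemavb


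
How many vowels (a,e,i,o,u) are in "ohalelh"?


Input: ohalelh
Checking each character:
  'o' at position 0: vowel (running total: 1)
  'h' at position 1: consonant
  'a' at position 2: vowel (running total: 2)
  'l' at position 3: consonant
  'e' at position 4: vowel (running total: 3)
  'l' at position 5: consonant
  'h' at position 6: consonant
Total vowels: 3

3


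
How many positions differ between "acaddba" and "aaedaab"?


Comparing "acaddba" and "aaedaab" position by position:
  Position 0: 'a' vs 'a' => same
  Position 1: 'c' vs 'a' => DIFFER
  Position 2: 'a' vs 'e' => DIFFER
  Position 3: 'd' vs 'd' => same
  Position 4: 'd' vs 'a' => DIFFER
  Position 5: 'b' vs 'a' => DIFFER
  Position 6: 'a' vs 'b' => DIFFER
Positions that differ: 5

5


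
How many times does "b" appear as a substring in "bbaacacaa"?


Searching for "b" in "bbaacacaa"
Scanning each position:
  Position 0: "b" => MATCH
  Position 1: "b" => MATCH
  Position 2: "a" => no
  Position 3: "a" => no
  Position 4: "c" => no
  Position 5: "a" => no
  Position 6: "c" => no
  Position 7: "a" => no
  Position 8: "a" => no
Total occurrences: 2

2


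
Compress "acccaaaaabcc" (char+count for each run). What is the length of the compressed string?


Input: acccaaaaabcc
Runs:
  'a' x 1 => "a1"
  'c' x 3 => "c3"
  'a' x 5 => "a5"
  'b' x 1 => "b1"
  'c' x 2 => "c2"
Compressed: "a1c3a5b1c2"
Compressed length: 10

10


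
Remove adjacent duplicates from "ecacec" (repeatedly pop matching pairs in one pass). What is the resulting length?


Input: ecacec
Stack-based adjacent duplicate removal:
  Read 'e': push. Stack: e
  Read 'c': push. Stack: ec
  Read 'a': push. Stack: eca
  Read 'c': push. Stack: ecac
  Read 'e': push. Stack: ecace
  Read 'c': push. Stack: ecacec
Final stack: "ecacec" (length 6)

6


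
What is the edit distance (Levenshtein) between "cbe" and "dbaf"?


Computing edit distance: "cbe" -> "dbaf"
DP table:
           d    b    a    f
      0    1    2    3    4
  c   1    1    2    3    4
  b   2    2    1    2    3
  e   3    3    2    2    3
Edit distance = dp[3][4] = 3

3


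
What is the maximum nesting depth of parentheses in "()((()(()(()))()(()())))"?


Input: "()((()(()(()))()(()())))"
Tracking depth:
  Position 0 '(': depth becomes 1
  Position 1 ')': depth becomes 0
  Position 2 '(': depth becomes 1
  Position 3 '(': depth becomes 2
  Position 4 '(': depth becomes 3
  Position 5 ')': depth becomes 2
  Position 6 '(': depth becomes 3
  Position 7 '(': depth becomes 4
  Position 8 ')': depth becomes 3
  Position 9 '(': depth becomes 4
  Position 10 '(': depth becomes 5
  Position 11 ')': depth becomes 4
  Position 12 ')': depth becomes 3
  Position 13 ')': depth becomes 2
  Position 14 '(': depth becomes 3
  Position 15 ')': depth becomes 2
  Position 16 '(': depth becomes 3
  Position 17 '(': depth becomes 4
  Position 18 ')': depth becomes 3
  Position 19 '(': depth becomes 4
  Position 20 ')': depth becomes 3
  Position 21 ')': depth becomes 2
  Position 22 ')': depth becomes 1
  Position 23 ')': depth becomes 0
Maximum depth reached: 5

5


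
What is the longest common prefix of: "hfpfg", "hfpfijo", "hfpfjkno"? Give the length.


Words: hfpfg, hfpfijo, hfpfjkno
  Position 0: all 'h' => match
  Position 1: all 'f' => match
  Position 2: all 'p' => match
  Position 3: all 'f' => match
  Position 4: ('g', 'i', 'j') => mismatch, stop
LCP = "hfpf" (length 4)

4


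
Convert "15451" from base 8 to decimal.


Input: "15451" in base 8
Positional expansion:
  Digit '1' (value 1) x 8^4 = 4096
  Digit '5' (value 5) x 8^3 = 2560
  Digit '4' (value 4) x 8^2 = 256
  Digit '5' (value 5) x 8^1 = 40
  Digit '1' (value 1) x 8^0 = 1
Sum = 6953

6953


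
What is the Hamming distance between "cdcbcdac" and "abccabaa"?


Comparing "cdcbcdac" and "abccabaa" position by position:
  Position 0: 'c' vs 'a' => differ
  Position 1: 'd' vs 'b' => differ
  Position 2: 'c' vs 'c' => same
  Position 3: 'b' vs 'c' => differ
  Position 4: 'c' vs 'a' => differ
  Position 5: 'd' vs 'b' => differ
  Position 6: 'a' vs 'a' => same
  Position 7: 'c' vs 'a' => differ
Total differences (Hamming distance): 6

6


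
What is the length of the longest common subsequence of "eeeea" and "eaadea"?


LCS of "eeeea" and "eaadea"
DP table:
           e    a    a    d    e    a
      0    0    0    0    0    0    0
  e   0    1    1    1    1    1    1
  e   0    1    1    1    1    2    2
  e   0    1    1    1    1    2    2
  e   0    1    1    1    1    2    2
  a   0    1    2    2    2    2    3
LCS length = dp[5][6] = 3

3
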